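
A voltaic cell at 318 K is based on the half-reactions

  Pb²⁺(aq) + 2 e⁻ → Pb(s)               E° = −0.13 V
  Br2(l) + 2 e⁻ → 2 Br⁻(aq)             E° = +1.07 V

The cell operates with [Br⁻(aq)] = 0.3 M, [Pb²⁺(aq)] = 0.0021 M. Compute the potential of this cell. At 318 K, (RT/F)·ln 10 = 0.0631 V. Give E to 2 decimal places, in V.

Since E°(Br₂/Br⁻) > E°(Pb²⁺/Pb), Br₂/Br⁻ serves as the cathode.
E°cell = +1.07 − (−0.13) = +1.20 V, with n = 2 electrons transferred.
Balancing gives Br2(l) + Pb(s) → 2 Br⁻(aq) + Pb²⁺(aq); hence Q = [Br⁻(aq)]^2·[Pb²⁺(aq)] = 0.000189 (log Q = −3.724).
E = E° − (0.0631/n)·log Q = +1.20 − (0.0631/2)(−3.724) = +1.32 V.

+1.32 V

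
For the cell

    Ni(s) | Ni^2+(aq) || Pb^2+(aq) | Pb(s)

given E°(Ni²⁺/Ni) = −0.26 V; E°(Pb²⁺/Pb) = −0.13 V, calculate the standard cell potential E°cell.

+0.13 V

By convention the left-hand electrode in cell notation is the anode (oxidation) and the right-hand electrode is the cathode (reduction).
E°cell = E°(right) − E°(left) = −0.13 − (−0.26) = +0.13 V.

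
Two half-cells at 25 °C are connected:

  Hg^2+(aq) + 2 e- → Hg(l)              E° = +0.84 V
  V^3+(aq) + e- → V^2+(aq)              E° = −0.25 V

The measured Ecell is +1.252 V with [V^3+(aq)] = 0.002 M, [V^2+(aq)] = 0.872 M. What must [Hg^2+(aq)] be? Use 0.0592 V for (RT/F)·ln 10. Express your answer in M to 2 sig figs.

1.6 M

Hg²⁺/Hg is the cathode (higher E°); E°cell = +0.84 − (−0.25) = +1.09 V with n = 2.
Rearranging E = E° − (0.0592/n)·log Q gives log Q = 2(+1.09 − (+1.252))/0.0592 = −5.473.
Balancing electrons gives Hg^2+(aq) + 2 V^2+(aq) → Hg(l) + 2 V^3+(aq); thus Q = [V^3+(aq)]^2 / ([Hg^2+(aq)]·[V^2+(aq)]^2).
Solving for the unknown gives log [Hg^2+(aq)] = 0.194, so [Hg^2+(aq)] ≈ 1.6 M.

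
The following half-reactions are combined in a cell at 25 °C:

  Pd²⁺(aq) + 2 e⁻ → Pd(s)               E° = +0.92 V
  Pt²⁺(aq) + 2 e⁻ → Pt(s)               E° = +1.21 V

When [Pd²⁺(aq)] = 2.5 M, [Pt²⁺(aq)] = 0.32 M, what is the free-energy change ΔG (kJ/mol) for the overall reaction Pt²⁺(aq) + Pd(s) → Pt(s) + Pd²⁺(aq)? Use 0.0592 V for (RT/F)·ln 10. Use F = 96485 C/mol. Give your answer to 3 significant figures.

−50.9 kJ/mol

The standard cell potential is +1.21 − (+0.92) = +0.29 V, with n = 2 electrons in the balanced equation.
Here Q = [Pd²⁺(aq)] / [Pt²⁺(aq)] = 7.81 (log Q = 0.893), giving E = +0.29 − (0.0592/2)·(0.893) = +0.2636 V.
Then ΔG = −nFE = −2 × 96485 × +0.2636 J/mol = −50.9 kJ/mol.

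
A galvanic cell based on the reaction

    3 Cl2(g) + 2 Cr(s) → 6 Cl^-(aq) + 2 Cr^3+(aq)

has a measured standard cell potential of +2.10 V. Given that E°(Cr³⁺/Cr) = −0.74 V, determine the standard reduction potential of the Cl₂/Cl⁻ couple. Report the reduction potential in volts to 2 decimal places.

In the reaction as written the Cl₂/Cl⁻ couple is reduced (cathode) and Cr³⁺/Cr is oxidized (anode), so E°cell = E°(Cl₂/Cl⁻) − E°(Cr³⁺/Cr).
E°(Cl₂/Cl⁻) = E°cell + E°(anode) = +2.10 + (−0.74) = +1.36 V.

+1.36 V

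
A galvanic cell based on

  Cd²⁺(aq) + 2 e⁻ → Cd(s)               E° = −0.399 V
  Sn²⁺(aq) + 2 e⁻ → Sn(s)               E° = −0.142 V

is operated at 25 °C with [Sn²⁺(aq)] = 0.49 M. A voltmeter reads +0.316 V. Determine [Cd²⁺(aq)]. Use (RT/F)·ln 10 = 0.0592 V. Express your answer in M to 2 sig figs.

0.0050 M

Sn²⁺/Sn is the cathode (higher E°); E°cell = −0.142 − (−0.399) = +0.257 V with n = 2.
Rearranging E = E° − (0.0592/n)·log Q gives log Q = 2(+0.257 − (+0.316))/0.0592 = −1.993.
Balancing electrons gives Sn²⁺(aq) + Cd(s) → Sn(s) + Cd²⁺(aq); thus Q = [Cd²⁺(aq)] / [Sn²⁺(aq)].
Substituting the known concentrations and solving, log [Cd²⁺(aq)] = −2.303 and [Cd²⁺(aq)] = 0.0050 M.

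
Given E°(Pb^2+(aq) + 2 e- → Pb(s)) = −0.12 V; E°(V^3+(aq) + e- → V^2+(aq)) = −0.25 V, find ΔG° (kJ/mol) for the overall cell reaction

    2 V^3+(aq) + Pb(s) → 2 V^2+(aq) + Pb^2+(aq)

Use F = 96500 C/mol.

In the reaction as written V^3+(aq) is reduced, so the V³⁺/V²⁺ couple is the cathode and Pb²⁺/Pb is the anode.
E°cell = −0.25 − (−0.12) = −0.13 V; balancing electrons gives n = 2.
ΔG° = −nFE°cell = −(2)(96500)(−0.13) J/mol = +25.1 kJ/mol.

+25.1 kJ/mol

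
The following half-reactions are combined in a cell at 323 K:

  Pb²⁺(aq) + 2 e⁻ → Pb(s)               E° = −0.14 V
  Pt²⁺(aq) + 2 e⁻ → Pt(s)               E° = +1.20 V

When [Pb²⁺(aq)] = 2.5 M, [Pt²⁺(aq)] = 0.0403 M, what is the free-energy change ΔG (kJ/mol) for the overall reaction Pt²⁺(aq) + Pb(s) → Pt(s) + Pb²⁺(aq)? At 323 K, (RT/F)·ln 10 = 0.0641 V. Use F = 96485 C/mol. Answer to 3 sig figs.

E°cell = +1.20 − (−0.14) = +1.34 V; the balanced reaction transfers n = 2 electrons.
Here Q = [Pb²⁺(aq)] / [Pt²⁺(aq)] = 62 (log Q = 1.793), giving E = +1.34 − (0.0641/2)·(1.793) = +1.2825 V.
ΔG = −nFE = −(2)(96485)(+1.2825) J/mol = −247 kJ/mol.

−247 kJ/mol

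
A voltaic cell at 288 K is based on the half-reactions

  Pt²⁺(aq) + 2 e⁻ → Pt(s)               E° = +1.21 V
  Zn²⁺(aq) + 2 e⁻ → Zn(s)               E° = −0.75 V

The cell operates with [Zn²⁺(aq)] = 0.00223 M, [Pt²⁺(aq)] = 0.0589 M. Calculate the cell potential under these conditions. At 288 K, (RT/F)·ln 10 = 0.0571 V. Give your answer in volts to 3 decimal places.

+2.001 V

Since E°(Pt²⁺/Pt) > E°(Zn²⁺/Zn), Pt²⁺/Pt serves as the cathode.
E°cell = +1.21 − (−0.75) = +1.96 V, with n = 2 electrons transferred.
The balanced reaction is Pt²⁺(aq) + Zn(s) → Pt(s) + Zn²⁺(aq), so Q = [Zn²⁺(aq)] / [Pt²⁺(aq)] = 0.0379 and log Q = −1.422.
By the Nernst equation, E = +1.96 − (0.0571/2)·(−1.422) = +2.001 V.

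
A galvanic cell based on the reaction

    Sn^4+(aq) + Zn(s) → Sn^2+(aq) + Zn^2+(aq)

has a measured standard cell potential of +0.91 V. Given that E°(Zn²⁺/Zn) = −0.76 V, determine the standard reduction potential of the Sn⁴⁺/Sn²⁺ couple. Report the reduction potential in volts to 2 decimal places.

In the reaction as written the Sn⁴⁺/Sn²⁺ couple is reduced (cathode) and Zn²⁺/Zn is oxidized (anode), so E°cell = E°(Sn⁴⁺/Sn²⁺) − E°(Zn²⁺/Zn).
E°(Sn⁴⁺/Sn²⁺) = E°cell + E°(anode) = +0.91 + (−0.76) = +0.15 V.

+0.15 V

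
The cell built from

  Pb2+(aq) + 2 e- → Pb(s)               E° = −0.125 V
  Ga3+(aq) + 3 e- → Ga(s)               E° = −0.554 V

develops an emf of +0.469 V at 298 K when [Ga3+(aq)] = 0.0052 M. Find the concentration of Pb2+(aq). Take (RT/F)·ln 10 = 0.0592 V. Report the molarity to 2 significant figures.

Pb²⁺/Pb is the cathode (higher E°); E°cell = −0.125 − (−0.554) = +0.429 V with n = 6.
From the Nernst equation, log Q = n(E° − E)/0.0592 = 6·(+0.429 − (+0.469))/0.0592 = −4.054.
Balancing electrons gives 3 Pb2+(aq) + 2 Ga(s) → 3 Pb(s) + 2 Ga3+(aq); thus Q = [Ga3+(aq)]^2 / [Pb2+(aq)]^3.
Substituting the known concentrations and solving, log [Pb2+(aq)] = −0.171 and [Pb2+(aq)] = 0.67 M.

0.67 M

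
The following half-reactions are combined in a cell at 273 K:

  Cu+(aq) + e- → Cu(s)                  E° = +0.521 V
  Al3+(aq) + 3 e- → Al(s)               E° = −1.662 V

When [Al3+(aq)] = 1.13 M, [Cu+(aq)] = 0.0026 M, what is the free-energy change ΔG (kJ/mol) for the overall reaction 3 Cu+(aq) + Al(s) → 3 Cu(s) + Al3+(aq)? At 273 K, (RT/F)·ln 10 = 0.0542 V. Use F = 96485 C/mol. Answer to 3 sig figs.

With Cu⁺/Cu reduced at the cathode, E°cell = +0.521 − (−1.662) = +2.183 V and n = 3.
Here Q = [Al3+(aq)] / [Cu+(aq)]^3 = 6.43×10^7 (log Q = 7.808), giving E = +2.183 − (0.0542/3)·(7.808) = +2.0419 V.
Then ΔG = −nFE = −3 × 96485 × +2.0419 J/mol = −591 kJ/mol.

−591 kJ/mol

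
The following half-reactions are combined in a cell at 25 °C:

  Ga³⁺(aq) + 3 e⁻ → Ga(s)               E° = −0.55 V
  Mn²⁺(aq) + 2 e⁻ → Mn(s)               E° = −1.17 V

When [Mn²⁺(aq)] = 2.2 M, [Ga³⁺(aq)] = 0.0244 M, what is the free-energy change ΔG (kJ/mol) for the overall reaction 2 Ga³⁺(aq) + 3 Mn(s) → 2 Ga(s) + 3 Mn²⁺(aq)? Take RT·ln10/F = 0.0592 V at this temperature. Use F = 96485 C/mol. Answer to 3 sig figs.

E°cell = −0.55 − (−1.17) = +0.62 V; the balanced reaction transfers n = 6 electrons.
The reaction quotient is [Mn²⁺(aq)]^3 / [Ga³⁺(aq)]^2 = 1.79×10^4; by Nernst, E = +0.62 − (0.0592/6)(4.252) = +0.5780 V.
Then ΔG = −nFE = −6 × 96485 × +0.5780 J/mol = −335 kJ/mol.

−335 kJ/mol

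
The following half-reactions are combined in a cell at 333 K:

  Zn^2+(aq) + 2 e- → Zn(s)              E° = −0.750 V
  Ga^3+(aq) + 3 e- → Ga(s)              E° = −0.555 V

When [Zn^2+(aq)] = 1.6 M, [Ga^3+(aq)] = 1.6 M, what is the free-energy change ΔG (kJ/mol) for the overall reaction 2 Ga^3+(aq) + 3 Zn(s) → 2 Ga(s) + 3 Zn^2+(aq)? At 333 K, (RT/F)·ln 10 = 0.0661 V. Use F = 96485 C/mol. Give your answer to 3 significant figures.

−112 kJ/mol

E°cell = −0.555 − (−0.750) = +0.195 V; the balanced reaction transfers n = 6 electrons.
Here Q = [Zn^2+(aq)]^3 / [Ga^3+(aq)]^2 = 1.6 (log Q = 0.204), giving E = +0.195 − (0.0661/6)·(0.204) = +0.1928 V.
Finally ΔG = −nFE = −(6)(96485 C/mol)(+0.1928 V) = −112 kJ/mol.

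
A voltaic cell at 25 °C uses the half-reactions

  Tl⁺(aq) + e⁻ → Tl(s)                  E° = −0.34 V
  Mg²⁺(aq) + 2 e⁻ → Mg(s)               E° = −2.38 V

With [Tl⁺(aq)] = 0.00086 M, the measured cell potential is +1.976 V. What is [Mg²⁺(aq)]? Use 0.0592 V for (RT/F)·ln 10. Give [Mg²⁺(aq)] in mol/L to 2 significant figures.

With Tl⁺/Tl at the cathode and Mg²⁺/Mg at the anode, E°cell = −0.34 − (−2.38) = +2.04 V (n = 2).
Since E = E° − (0.0592/n)·log Q, log Q = n(E° − E)/0.0592 = 2.162.
The balanced reaction is 2 Tl⁺(aq) + Mg(s) → 2 Tl(s) + Mg²⁺(aq), so Q = [Mg²⁺(aq)] / [Tl⁺(aq)]^2.
Solving for the unknown gives log [Mg²⁺(aq)] = −3.969, so [Mg²⁺(aq)] ≈ 0.00011 M.

0.00011 M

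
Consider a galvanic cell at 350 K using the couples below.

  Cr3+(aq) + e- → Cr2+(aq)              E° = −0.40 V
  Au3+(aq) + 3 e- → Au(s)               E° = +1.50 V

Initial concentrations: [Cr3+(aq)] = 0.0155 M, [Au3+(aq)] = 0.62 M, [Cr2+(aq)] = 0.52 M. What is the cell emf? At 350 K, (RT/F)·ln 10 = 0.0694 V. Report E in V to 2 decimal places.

Since E°(Au³⁺/Au) > E°(Cr³⁺/Cr²⁺), Au³⁺/Au serves as the cathode.
E°cell = E°cat − E°an = +1.50 − (−0.40) = +1.90 V; n = 3.
The balanced reaction is Au3+(aq) + 3 Cr2+(aq) → Au(s) + 3 Cr3+(aq), so Q = [Cr3+(aq)]^3 / ([Au3+(aq)]·[Cr2+(aq)]^3) = 4.27×10^−5 and log Q = −4.369.
E = E° − (0.0694/n)·log Q = +1.90 − (0.0694/3)(−4.369) = +2.00 V.

+2.00 V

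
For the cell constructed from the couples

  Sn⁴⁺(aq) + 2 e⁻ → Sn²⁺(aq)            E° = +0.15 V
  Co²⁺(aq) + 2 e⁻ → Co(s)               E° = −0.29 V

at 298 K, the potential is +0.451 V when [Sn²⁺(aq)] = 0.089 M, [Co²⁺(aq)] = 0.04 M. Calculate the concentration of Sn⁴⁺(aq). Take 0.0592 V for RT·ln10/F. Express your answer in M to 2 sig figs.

The Sn⁴⁺/Sn²⁺ couple has the larger reduction potential, so it is the cathode: E°cell = +0.15 − (−0.29) = +0.44 V and n = 2.
Rearranging E = E° − (0.0592/n)·log Q gives log Q = 2(+0.44 − (+0.451))/0.0592 = −0.372.
Balancing electrons gives Sn⁴⁺(aq) + Co(s) → Sn²⁺(aq) + Co²⁺(aq); thus Q = ([Sn²⁺(aq)]·[Co²⁺(aq)]) / [Sn⁴⁺(aq)].
Solving for the unknown gives log [Sn⁴⁺(aq)] = −2.077, so [Sn⁴⁺(aq)] ≈ 0.0084 M.

0.0084 M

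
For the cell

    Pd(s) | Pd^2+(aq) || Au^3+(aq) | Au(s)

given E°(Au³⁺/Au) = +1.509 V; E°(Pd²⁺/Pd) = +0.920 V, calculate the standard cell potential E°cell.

+0.589 V

By convention the left-hand electrode in cell notation is the anode (oxidation) and the right-hand electrode is the cathode (reduction).
E°cell = E°(right) − E°(left) = +1.509 − (+0.920) = +0.589 V.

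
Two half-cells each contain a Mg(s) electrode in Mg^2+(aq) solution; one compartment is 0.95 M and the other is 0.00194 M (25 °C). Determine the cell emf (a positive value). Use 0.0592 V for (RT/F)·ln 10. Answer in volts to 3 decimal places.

For a concentration cell E°cell = 0, since both electrodes use the same couple.
The compartment with the higher Mg^2+(aq) concentration (0.95 M) acts as the cathode; ions are reduced there and produced at the dilute (0.00194 M) anode.
With n = 2, Ecell = −(0.0592/2)·log([dilute]/[conc]) = −(0.0592/2)·log(0.00194/0.95) = +0.080 V.

0.080 V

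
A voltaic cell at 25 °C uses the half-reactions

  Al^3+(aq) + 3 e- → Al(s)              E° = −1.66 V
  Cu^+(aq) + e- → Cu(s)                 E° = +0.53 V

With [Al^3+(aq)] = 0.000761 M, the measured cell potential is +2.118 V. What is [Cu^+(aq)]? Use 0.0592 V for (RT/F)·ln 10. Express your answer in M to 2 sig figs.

With Cu⁺/Cu at the cathode and Al³⁺/Al at the anode, E°cell = +0.53 − (−1.66) = +2.19 V (n = 3).
From the Nernst equation, log Q = n(E° − E)/0.0592 = 3·(+2.19 − (+2.118))/0.0592 = 3.649.
For 3 Cu^+(aq) + Al(s) → 3 Cu(s) + Al^3+(aq), the reaction quotient is Q = [Al^3+(aq)] / [Cu^+(aq)]^3.
Substituting the known concentrations and solving, log [Cu^+(aq)] = −2.256 and [Cu^+(aq)] = 0.0055 M.

0.0055 M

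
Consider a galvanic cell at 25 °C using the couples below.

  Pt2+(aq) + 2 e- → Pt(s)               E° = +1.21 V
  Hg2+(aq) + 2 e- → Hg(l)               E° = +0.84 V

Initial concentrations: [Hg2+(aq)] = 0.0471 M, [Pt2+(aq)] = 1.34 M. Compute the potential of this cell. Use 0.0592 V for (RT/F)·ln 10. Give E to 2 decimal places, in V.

+0.41 V

Since E°(Pt²⁺/Pt) > E°(Hg²⁺/Hg), Pt²⁺/Pt serves as the cathode.
The standard potential is +1.21 − (+0.84) = +0.37 V and the balanced reaction transfers n = 2 electrons.
For the overall reaction Pt2+(aq) + Hg(l) → Pt(s) + Hg2+(aq), Q = [Hg2+(aq)] / [Pt2+(aq)] = 0.0351, giving log Q = −1.454.
Applying E = E° − (RT ln10/nF)·log Q gives +0.37 − (0.0592/2)(−1.454) = +0.41 V.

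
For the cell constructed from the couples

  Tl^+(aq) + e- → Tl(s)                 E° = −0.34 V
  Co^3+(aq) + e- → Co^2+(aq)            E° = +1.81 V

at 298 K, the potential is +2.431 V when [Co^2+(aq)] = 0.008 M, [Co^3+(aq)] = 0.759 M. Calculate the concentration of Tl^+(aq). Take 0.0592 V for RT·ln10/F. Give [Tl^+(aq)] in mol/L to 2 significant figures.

The Co³⁺/Co²⁺ couple has the larger reduction potential, so it is the cathode: E°cell = +1.81 − (−0.34) = +2.15 V and n = 1.
From the Nernst equation, log Q = n(E° − E)/0.0592 = 1·(+2.15 − (+2.431))/0.0592 = −4.747.
The balanced reaction is Co^3+(aq) + Tl(s) → Co^2+(aq) + Tl^+(aq), so Q = ([Co^2+(aq)]·[Tl^+(aq)]) / [Co^3+(aq)].
Solving for the unknown gives log [Tl^+(aq)] = −2.770, so [Tl^+(aq)] ≈ 0.0017 M.

0.0017 M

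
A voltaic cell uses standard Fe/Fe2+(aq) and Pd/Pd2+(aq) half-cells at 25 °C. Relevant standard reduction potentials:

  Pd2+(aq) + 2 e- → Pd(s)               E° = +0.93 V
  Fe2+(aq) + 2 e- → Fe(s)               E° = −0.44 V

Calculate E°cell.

The Pd²⁺/Pd couple has the higher E°, so Pd ion is reduced (cathode) and Fe is oxidized (anode).
E°cell = E°(cathode) − E°(anode) = +0.93 − (−0.44) = +1.37 V.

+1.37 V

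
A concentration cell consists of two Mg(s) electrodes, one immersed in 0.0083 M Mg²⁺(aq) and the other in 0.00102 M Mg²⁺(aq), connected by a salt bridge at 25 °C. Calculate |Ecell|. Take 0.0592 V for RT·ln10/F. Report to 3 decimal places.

0.027 V

For a concentration cell E°cell = 0, since both electrodes use the same couple.
The compartment with the higher Mg²⁺(aq) concentration (0.0083 M) acts as the cathode; ions are reduced there and produced at the dilute (0.00102 M) anode.
With n = 2, Ecell = −(0.0592/2)·log([dilute]/[conc]) = −(0.0592/2)·log(0.00102/0.0083) = +0.027 V.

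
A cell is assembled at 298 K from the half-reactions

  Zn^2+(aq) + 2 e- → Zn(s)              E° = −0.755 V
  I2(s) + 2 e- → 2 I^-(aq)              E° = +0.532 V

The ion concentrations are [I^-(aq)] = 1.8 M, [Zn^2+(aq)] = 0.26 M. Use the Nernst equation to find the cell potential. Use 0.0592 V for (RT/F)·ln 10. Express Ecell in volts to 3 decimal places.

+1.289 V

The I₂/I⁻ couple has the more positive E°, so it is the cathode; Zn²⁺/Zn is the anode.
E°cell = E°cat − E°an = +0.532 − (−0.755) = +1.287 V; n = 2.
Balancing gives I2(s) + Zn(s) → 2 I^-(aq) + Zn^2+(aq); hence Q = [I^-(aq)]^2·[Zn^2+(aq)] = 0.842 (log Q = −0.074).
By the Nernst equation, E = +1.287 − (0.0592/2)·(−0.074) = +1.289 V.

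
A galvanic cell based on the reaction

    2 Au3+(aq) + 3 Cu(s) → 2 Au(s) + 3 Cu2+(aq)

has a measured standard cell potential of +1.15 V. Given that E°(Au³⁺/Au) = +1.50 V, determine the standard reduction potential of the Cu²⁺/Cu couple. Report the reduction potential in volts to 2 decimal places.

In the reaction as written the Au³⁺/Au couple is reduced (cathode) and Cu²⁺/Cu is oxidized (anode), so E°cell = E°(Au³⁺/Au) − E°(Cu²⁺/Cu).
E°(Cu²⁺/Cu) = E°(cathode) − E°cell = +1.50 − (+1.15) = +0.35 V.

+0.35 V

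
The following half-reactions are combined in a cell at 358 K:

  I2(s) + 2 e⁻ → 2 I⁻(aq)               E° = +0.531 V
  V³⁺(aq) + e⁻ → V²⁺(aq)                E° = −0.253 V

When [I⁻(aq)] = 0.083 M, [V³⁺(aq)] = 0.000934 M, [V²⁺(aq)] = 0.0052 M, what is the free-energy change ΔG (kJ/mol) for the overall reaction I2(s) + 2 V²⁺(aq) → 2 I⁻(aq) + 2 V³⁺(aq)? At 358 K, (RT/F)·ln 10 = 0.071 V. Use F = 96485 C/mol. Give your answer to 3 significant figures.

−176 kJ/mol

With I₂/I⁻ reduced at the cathode, E°cell = +0.531 − (−0.253) = +0.784 V and n = 2.
Here Q = ([I⁻(aq)]^2·[V³⁺(aq)]^2) / [V²⁺(aq)]^2 = 0.000222 (log Q = −3.653), giving E = +0.784 − (0.071/2)·(−3.653) = +0.9137 V.
ΔG = −nFE = −(2)(96485)(+0.9137) J/mol = −176 kJ/mol.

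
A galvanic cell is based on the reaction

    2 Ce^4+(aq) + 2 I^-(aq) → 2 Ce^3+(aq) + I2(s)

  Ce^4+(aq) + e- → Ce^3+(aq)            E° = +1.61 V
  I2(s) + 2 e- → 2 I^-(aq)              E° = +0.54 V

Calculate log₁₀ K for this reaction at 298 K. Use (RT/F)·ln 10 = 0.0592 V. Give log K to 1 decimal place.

The Ce⁴⁺/Ce³⁺ couple is reduced (cathode); E°cell = +1.61 − (+0.54) = +1.07 V with n = 2.
At equilibrium E = 0, so log K = nE°cell / 0.0592 = (2)(+1.07) / 0.0592 = 36.1.

log K = 36.1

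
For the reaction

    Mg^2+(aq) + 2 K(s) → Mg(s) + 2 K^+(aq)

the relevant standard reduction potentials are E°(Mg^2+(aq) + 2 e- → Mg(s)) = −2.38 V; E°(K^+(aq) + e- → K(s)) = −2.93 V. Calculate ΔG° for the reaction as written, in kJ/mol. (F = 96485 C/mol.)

−106 kJ/mol

In the reaction as written Mg^2+(aq) is reduced, so the Mg²⁺/Mg couple is the cathode and K⁺/K is the anode.
E°cell = −2.38 − (−2.93) = +0.55 V; balancing electrons gives n = 2.
ΔG° = −nFE°cell = −(2)(96485)(+0.55) J/mol = −106 kJ/mol.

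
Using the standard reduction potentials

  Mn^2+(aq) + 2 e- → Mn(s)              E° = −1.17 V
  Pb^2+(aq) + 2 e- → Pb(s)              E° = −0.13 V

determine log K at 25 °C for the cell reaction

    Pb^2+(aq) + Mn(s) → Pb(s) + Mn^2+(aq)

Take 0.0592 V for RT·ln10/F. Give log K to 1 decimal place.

log K = 35.1

The Pb²⁺/Pb couple is reduced (cathode); E°cell = −0.13 − (−1.17) = +1.04 V with n = 2.
At equilibrium E = 0, so log K = nE°cell / 0.0592 = (2)(+1.04) / 0.0592 = 35.1.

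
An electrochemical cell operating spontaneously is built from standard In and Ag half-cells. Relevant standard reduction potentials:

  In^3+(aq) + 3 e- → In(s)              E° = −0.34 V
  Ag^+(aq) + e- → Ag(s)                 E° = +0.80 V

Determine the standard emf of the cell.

The Ag⁺/Ag couple has the higher E°, so Ag ion is reduced (cathode) and In is oxidized (anode).
E°cell = E°(cathode) − E°(anode) = +0.80 − (−0.34) = +1.14 V.

+1.14 V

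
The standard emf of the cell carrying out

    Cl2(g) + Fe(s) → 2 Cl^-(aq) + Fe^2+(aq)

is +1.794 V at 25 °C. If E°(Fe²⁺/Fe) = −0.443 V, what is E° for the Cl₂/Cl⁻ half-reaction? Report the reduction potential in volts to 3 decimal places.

In the reaction as written the Cl₂/Cl⁻ couple is reduced (cathode) and Fe²⁺/Fe is oxidized (anode), so E°cell = E°(Cl₂/Cl⁻) − E°(Fe²⁺/Fe).
E°(Cl₂/Cl⁻) = E°cell + E°(anode) = +1.794 + (−0.443) = +1.351 V.

+1.351 V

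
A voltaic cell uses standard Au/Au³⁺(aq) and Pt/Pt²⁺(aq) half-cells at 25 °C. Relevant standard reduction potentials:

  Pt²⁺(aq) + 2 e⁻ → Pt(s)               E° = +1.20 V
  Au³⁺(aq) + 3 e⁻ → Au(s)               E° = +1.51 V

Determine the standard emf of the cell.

+0.31 V

Of the two couples in this cell, the one with the more positive reduction potential is reduced at the cathode: here that is Au³⁺/Au (+1.51 V); Pt²⁺/Pt (+1.20 V) is the anode.
E°cell = E°(cathode) − E°(anode) = +1.51 − (+1.20) = +0.31 V.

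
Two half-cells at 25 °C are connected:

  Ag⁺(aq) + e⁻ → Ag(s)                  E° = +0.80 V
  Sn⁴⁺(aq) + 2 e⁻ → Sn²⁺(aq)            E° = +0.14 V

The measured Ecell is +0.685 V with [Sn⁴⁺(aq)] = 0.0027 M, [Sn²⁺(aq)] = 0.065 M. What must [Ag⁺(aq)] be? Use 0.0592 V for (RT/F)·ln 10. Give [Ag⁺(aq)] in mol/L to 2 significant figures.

With Ag⁺/Ag at the cathode and Sn⁴⁺/Sn²⁺ at the anode, E°cell = +0.80 − (+0.14) = +0.66 V (n = 2).
Rearranging E = E° − (0.0592/n)·log Q gives log Q = 2(+0.66 − (+0.685))/0.0592 = −0.845.
Balancing electrons gives 2 Ag⁺(aq) + Sn²⁺(aq) → 2 Ag(s) + Sn⁴⁺(aq); thus Q = [Sn⁴⁺(aq)] / ([Ag⁺(aq)]^2·[Sn²⁺(aq)]).
Substituting the known concentrations and solving, log [Ag⁺(aq)] = −0.268 and [Ag⁺(aq)] = 0.54 M.

0.54 M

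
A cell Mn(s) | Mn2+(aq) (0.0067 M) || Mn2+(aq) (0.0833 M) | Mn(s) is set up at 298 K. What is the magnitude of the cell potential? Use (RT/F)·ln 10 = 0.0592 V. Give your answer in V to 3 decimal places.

0.032 V

For a concentration cell E°cell = 0, since both electrodes use the same couple.
The compartment with the higher Mn2+(aq) concentration (0.0833 M) acts as the cathode; ions are reduced there and produced at the dilute (0.0067 M) anode.
With n = 2, Ecell = −(0.0592/2)·log([dilute]/[conc]) = −(0.0592/2)·log(0.0067/0.0833) = +0.032 V.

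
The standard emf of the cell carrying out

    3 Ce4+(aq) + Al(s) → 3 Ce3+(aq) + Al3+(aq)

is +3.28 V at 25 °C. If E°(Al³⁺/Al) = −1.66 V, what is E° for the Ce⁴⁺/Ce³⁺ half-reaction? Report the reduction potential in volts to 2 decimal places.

+1.62 V

In the reaction as written the Ce⁴⁺/Ce³⁺ couple is reduced (cathode) and Al³⁺/Al is oxidized (anode), so E°cell = E°(Ce⁴⁺/Ce³⁺) − E°(Al³⁺/Al).
E°(Ce⁴⁺/Ce³⁺) = E°cell + E°(anode) = +3.28 + (−1.66) = +1.62 V.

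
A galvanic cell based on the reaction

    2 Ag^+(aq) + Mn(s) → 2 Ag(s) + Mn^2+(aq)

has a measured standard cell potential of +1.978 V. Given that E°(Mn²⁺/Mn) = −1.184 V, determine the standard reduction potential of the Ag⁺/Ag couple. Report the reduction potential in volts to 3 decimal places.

+0.794 V

In the reaction as written the Ag⁺/Ag couple is reduced (cathode) and Mn²⁺/Mn is oxidized (anode), so E°cell = E°(Ag⁺/Ag) − E°(Mn²⁺/Mn).
E°(Ag⁺/Ag) = E°cell + E°(anode) = +1.978 + (−1.184) = +0.794 V.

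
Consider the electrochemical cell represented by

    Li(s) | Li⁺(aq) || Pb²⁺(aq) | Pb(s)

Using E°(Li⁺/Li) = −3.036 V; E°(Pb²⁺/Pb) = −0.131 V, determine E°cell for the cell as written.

By convention the left-hand electrode in cell notation is the anode (oxidation) and the right-hand electrode is the cathode (reduction).
E°cell = E°(right) − E°(left) = −0.131 − (−3.036) = +2.905 V.

+2.905 V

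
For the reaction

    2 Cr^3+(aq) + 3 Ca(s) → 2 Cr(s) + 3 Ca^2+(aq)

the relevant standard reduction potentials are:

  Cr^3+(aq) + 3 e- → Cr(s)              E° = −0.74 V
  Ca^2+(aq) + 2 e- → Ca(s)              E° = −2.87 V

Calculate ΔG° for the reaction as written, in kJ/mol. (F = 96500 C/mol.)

−1233 kJ/mol

In the reaction as written Cr^3+(aq) is reduced, so the Cr³⁺/Cr couple is the cathode and Ca²⁺/Ca is the anode.
E°cell = −0.74 − (−2.87) = +2.13 V; balancing electrons gives n = 6.
ΔG° = −nFE°cell = −(6)(96500)(+2.13) J/mol = −1233 kJ/mol.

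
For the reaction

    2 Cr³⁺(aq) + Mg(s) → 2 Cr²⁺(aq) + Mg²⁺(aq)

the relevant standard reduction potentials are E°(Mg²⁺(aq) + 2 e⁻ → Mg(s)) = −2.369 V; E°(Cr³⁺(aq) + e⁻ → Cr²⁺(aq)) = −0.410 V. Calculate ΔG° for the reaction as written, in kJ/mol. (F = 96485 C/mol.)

−378 kJ/mol

In the reaction as written Cr³⁺(aq) is reduced, so the Cr³⁺/Cr²⁺ couple is the cathode and Mg²⁺/Mg is the anode.
E°cell = −0.410 − (−2.369) = +1.959 V; balancing electrons gives n = 2.
ΔG° = −nFE°cell = −(2)(96485)(+1.959) J/mol = −378 kJ/mol.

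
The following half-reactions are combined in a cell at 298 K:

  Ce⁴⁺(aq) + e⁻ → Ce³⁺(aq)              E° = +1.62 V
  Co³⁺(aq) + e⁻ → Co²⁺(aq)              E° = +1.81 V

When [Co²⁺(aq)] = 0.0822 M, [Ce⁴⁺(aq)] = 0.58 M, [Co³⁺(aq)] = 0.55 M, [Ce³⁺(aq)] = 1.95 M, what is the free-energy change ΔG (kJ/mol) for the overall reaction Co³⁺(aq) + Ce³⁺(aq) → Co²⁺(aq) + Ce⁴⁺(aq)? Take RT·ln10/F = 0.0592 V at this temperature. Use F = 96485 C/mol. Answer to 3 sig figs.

−26.1 kJ/mol

With Co³⁺/Co²⁺ reduced at the cathode, E°cell = +1.81 − (+1.62) = +0.19 V and n = 1.
Q = ([Co²⁺(aq)]·[Ce⁴⁺(aq)]) / ([Co³⁺(aq)]·[Ce³⁺(aq)]) = 0.0445, so log Q = −1.352 and E = +0.19 − (0.0592/1)(−1.352) = +0.2700 V.
Finally ΔG = −nFE = −(1)(96485 C/mol)(+0.2700 V) = −26.1 kJ/mol.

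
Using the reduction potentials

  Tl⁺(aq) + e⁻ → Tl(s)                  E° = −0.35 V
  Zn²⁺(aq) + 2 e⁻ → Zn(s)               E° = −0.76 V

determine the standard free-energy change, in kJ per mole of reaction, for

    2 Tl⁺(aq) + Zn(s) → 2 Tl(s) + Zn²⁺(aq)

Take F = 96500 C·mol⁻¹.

In the reaction as written Tl⁺(aq) is reduced, so the Tl⁺/Tl couple is the cathode and Zn²⁺/Zn is the anode.
E°cell = −0.35 − (−0.76) = +0.41 V; balancing electrons gives n = 2.
ΔG° = −nFE°cell = −(2)(96500)(+0.41) J/mol = −79.1 kJ/mol.

−79.1 kJ/mol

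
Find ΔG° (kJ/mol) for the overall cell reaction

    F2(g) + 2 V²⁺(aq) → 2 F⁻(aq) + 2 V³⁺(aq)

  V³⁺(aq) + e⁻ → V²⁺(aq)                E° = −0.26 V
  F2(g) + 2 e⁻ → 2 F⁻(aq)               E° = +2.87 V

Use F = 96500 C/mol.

−604 kJ/mol

In the reaction as written F2(g) is reduced, so the F₂/F⁻ couple is the cathode and V³⁺/V²⁺ is the anode.
E°cell = +2.87 − (−0.26) = +3.13 V; balancing electrons gives n = 2.
ΔG° = −nFE°cell = −(2)(96500)(+3.13) J/mol = −604 kJ/mol.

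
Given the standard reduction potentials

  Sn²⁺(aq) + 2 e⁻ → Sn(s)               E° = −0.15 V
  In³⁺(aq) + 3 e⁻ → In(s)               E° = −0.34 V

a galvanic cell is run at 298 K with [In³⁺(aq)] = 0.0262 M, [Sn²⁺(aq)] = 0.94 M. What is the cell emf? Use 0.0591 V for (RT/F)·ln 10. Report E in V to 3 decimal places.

Since E°(Sn²⁺/Sn) > E°(In³⁺/In), Sn²⁺/Sn serves as the cathode.
E°cell = E°cat − E°an = −0.15 − (−0.34) = +0.19 V; n = 6.
The balanced reaction is 3 Sn²⁺(aq) + 2 In(s) → 3 Sn(s) + 2 In³⁺(aq), so Q = [In³⁺(aq)]^2 / [Sn²⁺(aq)]^3 = 0.000826 and log Q = −3.083.
Applying E = E° − (RT ln10/nF)·log Q gives +0.19 − (0.0591/6)(−3.083) = +0.220 V.

+0.220 V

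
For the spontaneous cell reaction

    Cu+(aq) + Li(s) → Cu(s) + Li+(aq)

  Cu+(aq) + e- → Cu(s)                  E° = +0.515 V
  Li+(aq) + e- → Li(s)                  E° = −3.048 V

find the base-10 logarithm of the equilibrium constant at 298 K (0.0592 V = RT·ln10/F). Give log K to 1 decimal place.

log K = 60.2

The Cu⁺/Cu couple is reduced (cathode); E°cell = +0.515 − (−3.048) = +3.563 V with n = 1.
At equilibrium E = 0, so log K = nE°cell / 0.0592 = (1)(+3.563) / 0.0592 = 60.2.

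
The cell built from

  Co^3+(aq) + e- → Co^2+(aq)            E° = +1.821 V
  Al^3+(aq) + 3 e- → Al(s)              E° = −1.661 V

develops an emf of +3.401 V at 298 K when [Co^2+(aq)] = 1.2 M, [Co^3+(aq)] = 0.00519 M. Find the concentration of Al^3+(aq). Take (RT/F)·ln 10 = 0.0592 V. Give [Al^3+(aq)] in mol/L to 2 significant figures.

The Co³⁺/Co²⁺ couple has the larger reduction potential, so it is the cathode: E°cell = +1.821 − (−1.661) = +3.482 V and n = 3.
From the Nernst equation, log Q = n(E° − E)/0.0592 = 3·(+3.482 − (+3.401))/0.0592 = 4.105.
The balanced reaction is 3 Co^3+(aq) + Al(s) → 3 Co^2+(aq) + Al^3+(aq), so Q = ([Co^2+(aq)]^3·[Al^3+(aq)]) / [Co^3+(aq)]^3.
Solving for the unknown gives log [Al^3+(aq)] = −2.987, so [Al^3+(aq)] ≈ 0.0010 M.

0.0010 M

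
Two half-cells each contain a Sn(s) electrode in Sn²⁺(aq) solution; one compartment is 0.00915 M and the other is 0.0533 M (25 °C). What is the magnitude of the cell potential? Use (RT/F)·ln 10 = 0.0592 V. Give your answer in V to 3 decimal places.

0.023 V

For a concentration cell E°cell = 0, since both electrodes use the same couple.
The compartment with the higher Sn²⁺(aq) concentration (0.0533 M) acts as the cathode; ions are reduced there and produced at the dilute (0.00915 M) anode.
With n = 2, Ecell = −(0.0592/2)·log([dilute]/[conc]) = −(0.0592/2)·log(0.00915/0.0533) = +0.023 V.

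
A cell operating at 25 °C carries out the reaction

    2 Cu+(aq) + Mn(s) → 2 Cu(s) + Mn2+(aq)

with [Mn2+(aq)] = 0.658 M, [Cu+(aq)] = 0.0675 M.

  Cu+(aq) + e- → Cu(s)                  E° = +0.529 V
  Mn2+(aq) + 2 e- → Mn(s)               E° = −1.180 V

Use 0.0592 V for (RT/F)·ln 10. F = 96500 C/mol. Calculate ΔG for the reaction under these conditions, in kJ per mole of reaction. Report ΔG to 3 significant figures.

−318 kJ/mol

With Cu⁺/Cu reduced at the cathode, E°cell = +0.529 − (−1.180) = +1.709 V and n = 2.
Q = [Mn2+(aq)] / [Cu+(aq)]^2 = 144, so log Q = 2.160 and E = +1.709 − (0.0592/2)(2.160) = +1.6451 V.
ΔG = −nFE = −(2)(96500)(+1.6451) J/mol = −318 kJ/mol.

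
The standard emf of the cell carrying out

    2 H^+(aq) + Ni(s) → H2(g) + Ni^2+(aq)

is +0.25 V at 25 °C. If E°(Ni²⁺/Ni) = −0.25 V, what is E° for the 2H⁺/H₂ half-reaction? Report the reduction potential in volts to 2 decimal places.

In the reaction as written the 2H⁺/H₂ couple is reduced (cathode) and Ni²⁺/Ni is oxidized (anode), so E°cell = E°(2H⁺/H₂) − E°(Ni²⁺/Ni).
E°(2H⁺/H₂) = E°cell + E°(anode) = +0.25 + (−0.25) = +0.00 V.

+0.00 V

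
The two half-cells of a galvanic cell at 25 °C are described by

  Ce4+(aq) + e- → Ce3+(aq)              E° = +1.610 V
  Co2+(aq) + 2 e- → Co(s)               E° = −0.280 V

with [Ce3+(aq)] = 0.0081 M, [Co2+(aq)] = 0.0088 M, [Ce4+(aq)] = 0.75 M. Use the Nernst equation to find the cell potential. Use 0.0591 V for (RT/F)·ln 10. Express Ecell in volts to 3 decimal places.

+2.067 V

Since E°(Ce⁴⁺/Ce³⁺) > E°(Co²⁺/Co), Ce⁴⁺/Ce³⁺ serves as the cathode.
E°cell = +1.610 − (−0.280) = +1.890 V, with n = 2 electrons transferred.
For the overall reaction 2 Ce4+(aq) + Co(s) → 2 Ce3+(aq) + Co2+(aq), Q = ([Ce3+(aq)]^2·[Co2+(aq)]) / [Ce4+(aq)]^2 = 1.03×10^−6, giving log Q = −5.989.
Applying E = E° − (RT ln10/nF)·log Q gives +1.890 − (0.0591/2)(−5.989) = +2.067 V.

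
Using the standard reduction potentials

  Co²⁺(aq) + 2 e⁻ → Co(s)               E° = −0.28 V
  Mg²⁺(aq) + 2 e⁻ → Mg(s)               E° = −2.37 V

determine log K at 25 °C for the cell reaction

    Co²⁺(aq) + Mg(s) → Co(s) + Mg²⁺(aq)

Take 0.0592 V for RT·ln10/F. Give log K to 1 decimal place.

The Co²⁺/Co couple is reduced (cathode); E°cell = −0.28 − (−2.37) = +2.09 V with n = 2.
At equilibrium E = 0, so log K = nE°cell / 0.0592 = (2)(+2.09) / 0.0592 = 70.6.

log K = 70.6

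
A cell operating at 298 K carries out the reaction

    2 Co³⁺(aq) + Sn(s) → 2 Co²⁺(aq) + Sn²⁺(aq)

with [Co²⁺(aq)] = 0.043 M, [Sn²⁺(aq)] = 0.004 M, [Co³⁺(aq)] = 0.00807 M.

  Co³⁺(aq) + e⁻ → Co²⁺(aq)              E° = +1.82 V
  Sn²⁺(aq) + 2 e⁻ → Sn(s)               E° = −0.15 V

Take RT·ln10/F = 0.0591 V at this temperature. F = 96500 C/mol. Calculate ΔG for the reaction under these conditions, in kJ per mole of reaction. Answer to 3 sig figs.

The standard cell potential is +1.82 − (−0.15) = +1.97 V, with n = 2 electrons in the balanced equation.
The reaction quotient is ([Co²⁺(aq)]^2·[Sn²⁺(aq)]) / [Co³⁺(aq)]^2 = 0.114; by Nernst, E = +1.97 − (0.0591/2)(−0.945) = +1.9979 V.
Finally ΔG = −nFE = −(2)(96500 C/mol)(+1.9979 V) = −386 kJ/mol.

−386 kJ/mol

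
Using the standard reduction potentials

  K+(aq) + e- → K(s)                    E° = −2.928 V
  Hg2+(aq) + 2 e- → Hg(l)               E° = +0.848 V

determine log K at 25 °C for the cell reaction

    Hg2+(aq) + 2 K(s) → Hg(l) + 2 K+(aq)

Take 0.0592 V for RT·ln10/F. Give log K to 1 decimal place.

The Hg²⁺/Hg couple is reduced (cathode); E°cell = +0.848 − (−2.928) = +3.776 V with n = 2.
At equilibrium E = 0, so log K = nE°cell / 0.0592 = (2)(+3.776) / 0.0592 = 127.6.

log K = 127.6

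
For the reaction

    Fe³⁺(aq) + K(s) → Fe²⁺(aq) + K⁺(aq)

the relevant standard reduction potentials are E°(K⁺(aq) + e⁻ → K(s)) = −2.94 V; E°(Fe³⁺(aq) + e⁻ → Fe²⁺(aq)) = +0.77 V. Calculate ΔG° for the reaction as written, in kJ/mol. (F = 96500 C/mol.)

−358 kJ/mol

In the reaction as written Fe³⁺(aq) is reduced, so the Fe³⁺/Fe²⁺ couple is the cathode and K⁺/K is the anode.
E°cell = +0.77 − (−2.94) = +3.71 V; balancing electrons gives n = 1.
ΔG° = −nFE°cell = −(1)(96500)(+3.71) J/mol = −358 kJ/mol.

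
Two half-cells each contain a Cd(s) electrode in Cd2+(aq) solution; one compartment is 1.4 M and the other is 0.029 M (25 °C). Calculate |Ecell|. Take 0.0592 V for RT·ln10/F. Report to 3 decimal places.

0.050 V

For a concentration cell E°cell = 0, since both electrodes use the same couple.
The compartment with the higher Cd2+(aq) concentration (1.4 M) acts as the cathode; ions are reduced there and produced at the dilute (0.029 M) anode.
With n = 2, Ecell = −(0.0592/2)·log([dilute]/[conc]) = −(0.0592/2)·log(0.029/1.4) = +0.050 V.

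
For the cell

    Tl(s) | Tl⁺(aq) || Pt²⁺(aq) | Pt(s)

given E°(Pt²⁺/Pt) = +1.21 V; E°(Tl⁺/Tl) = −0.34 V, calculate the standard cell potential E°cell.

By convention the left-hand electrode in cell notation is the anode (oxidation) and the right-hand electrode is the cathode (reduction).
E°cell = E°(right) − E°(left) = +1.21 − (−0.34) = +1.55 V.

+1.55 V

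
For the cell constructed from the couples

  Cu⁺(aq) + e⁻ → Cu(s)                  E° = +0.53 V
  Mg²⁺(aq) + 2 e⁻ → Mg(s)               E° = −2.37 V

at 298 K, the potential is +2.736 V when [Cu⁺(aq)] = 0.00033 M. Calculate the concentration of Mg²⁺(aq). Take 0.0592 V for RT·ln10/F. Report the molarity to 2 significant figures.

Cu⁺/Cu is the cathode (higher E°); E°cell = +0.53 − (−2.37) = +2.90 V with n = 2.
Rearranging E = E° − (0.0592/n)·log Q gives log Q = 2(+2.90 − (+2.736))/0.0592 = 5.541.
Balancing electrons gives 2 Cu⁺(aq) + Mg(s) → 2 Cu(s) + Mg²⁺(aq); thus Q = [Mg²⁺(aq)] / [Cu⁺(aq)]^2.
Isolating [Mg²⁺(aq)] in Q = 10^{5.541} yields log [Mg²⁺(aq)] = −1.422, i.e. 0.038 M.

0.038 M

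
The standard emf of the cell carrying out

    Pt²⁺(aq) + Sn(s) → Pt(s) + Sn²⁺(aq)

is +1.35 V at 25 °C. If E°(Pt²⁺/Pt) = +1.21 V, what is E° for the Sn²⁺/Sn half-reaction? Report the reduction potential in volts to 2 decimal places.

−0.14 V

In the reaction as written the Pt²⁺/Pt couple is reduced (cathode) and Sn²⁺/Sn is oxidized (anode), so E°cell = E°(Pt²⁺/Pt) − E°(Sn²⁺/Sn).
E°(Sn²⁺/Sn) = E°(cathode) − E°cell = +1.21 − (+1.35) = −0.14 V.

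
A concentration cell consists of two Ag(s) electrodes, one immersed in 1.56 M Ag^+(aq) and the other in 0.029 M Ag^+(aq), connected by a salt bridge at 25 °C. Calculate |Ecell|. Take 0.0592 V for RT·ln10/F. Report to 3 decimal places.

For a concentration cell E°cell = 0, since both electrodes use the same couple.
The compartment with the higher Ag^+(aq) concentration (1.56 M) acts as the cathode; ions are reduced there and produced at the dilute (0.029 M) anode.
With n = 1, Ecell = −(0.0592/1)·log([dilute]/[conc]) = −(0.0592/1)·log(0.029/1.56) = +0.102 V.

0.102 V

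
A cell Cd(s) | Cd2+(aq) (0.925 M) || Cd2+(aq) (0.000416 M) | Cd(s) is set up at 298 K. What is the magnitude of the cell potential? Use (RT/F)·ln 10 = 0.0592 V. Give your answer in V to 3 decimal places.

For a concentration cell E°cell = 0, since both electrodes use the same couple.
The compartment with the higher Cd2+(aq) concentration (0.925 M) acts as the cathode; ions are reduced there and produced at the dilute (0.000416 M) anode.
With n = 2, Ecell = −(0.0592/2)·log([dilute]/[conc]) = −(0.0592/2)·log(0.000416/0.925) = +0.099 V.

0.099 V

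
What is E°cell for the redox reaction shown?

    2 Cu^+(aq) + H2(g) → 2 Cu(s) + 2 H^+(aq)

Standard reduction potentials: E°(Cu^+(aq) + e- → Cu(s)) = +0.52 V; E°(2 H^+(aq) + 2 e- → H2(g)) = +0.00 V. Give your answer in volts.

+0.52 V

In the reaction as written, Cu^+(aq) is reduced (cathode) and H^+(aq) is produced by oxidation at the anode.
E°cell = E°(cathode) − E°(anode) = +0.52 − (+0.00) = +0.52 V.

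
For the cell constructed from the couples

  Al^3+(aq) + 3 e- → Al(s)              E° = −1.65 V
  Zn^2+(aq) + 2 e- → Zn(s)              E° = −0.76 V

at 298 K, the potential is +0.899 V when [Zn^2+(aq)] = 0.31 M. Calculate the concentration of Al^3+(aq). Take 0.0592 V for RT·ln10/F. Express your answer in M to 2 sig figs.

0.060 M

With Zn²⁺/Zn at the cathode and Al³⁺/Al at the anode, E°cell = −0.76 − (−1.65) = +0.89 V (n = 6).
Rearranging E = E° − (0.0592/n)·log Q gives log Q = 6(+0.89 − (+0.899))/0.0592 = −0.912.
Balancing electrons gives 3 Zn^2+(aq) + 2 Al(s) → 3 Zn(s) + 2 Al^3+(aq); thus Q = [Al^3+(aq)]^2 / [Zn^2+(aq)]^3.
Solving for the unknown gives log [Al^3+(aq)] = −1.219, so [Al^3+(aq)] ≈ 0.060 M.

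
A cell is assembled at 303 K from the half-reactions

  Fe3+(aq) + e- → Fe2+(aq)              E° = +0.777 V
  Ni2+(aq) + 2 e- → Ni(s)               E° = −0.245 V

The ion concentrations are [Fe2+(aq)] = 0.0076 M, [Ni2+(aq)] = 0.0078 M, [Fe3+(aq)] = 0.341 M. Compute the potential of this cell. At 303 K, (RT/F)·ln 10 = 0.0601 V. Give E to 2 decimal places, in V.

+1.18 V

The Fe³⁺/Fe²⁺ couple has the more positive E°, so it is the cathode; Ni²⁺/Ni is the anode.
E°cell = E°cat − E°an = +0.777 − (−0.245) = +1.022 V; n = 2.
Balancing gives 2 Fe3+(aq) + Ni(s) → 2 Fe2+(aq) + Ni2+(aq); hence Q = ([Fe2+(aq)]^2·[Ni2+(aq)]) / [Fe3+(aq)]^2 = 3.87×10^−6 (log Q = −5.412).
Applying E = E° − (RT ln10/nF)·log Q gives +1.022 − (0.0601/2)(−5.412) = +1.18 V.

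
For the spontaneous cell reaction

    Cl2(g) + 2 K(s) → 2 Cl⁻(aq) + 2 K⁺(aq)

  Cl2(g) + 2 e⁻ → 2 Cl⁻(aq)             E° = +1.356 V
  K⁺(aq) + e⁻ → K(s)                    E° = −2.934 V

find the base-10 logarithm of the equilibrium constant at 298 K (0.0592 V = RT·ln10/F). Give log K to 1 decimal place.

log K = 144.9

The Cl₂/Cl⁻ couple is reduced (cathode); E°cell = +1.356 − (−2.934) = +4.290 V with n = 2.
At equilibrium E = 0, so log K = nE°cell / 0.0592 = (2)(+4.290) / 0.0592 = 144.9.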